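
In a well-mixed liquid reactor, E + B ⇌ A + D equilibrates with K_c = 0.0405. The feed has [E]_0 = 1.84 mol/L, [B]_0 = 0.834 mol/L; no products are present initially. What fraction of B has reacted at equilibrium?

X = 0.245

Let X = conversion of B; extent ξ = 0.834·X mol/L.
Concentrations: [E] = 1.84 − 0.834X; [B] = 0.834 − 0.834X; [A] = 0.834X; [D] = 0.834X.
K_c = [A] [D] / ([E] [B]).
Solving K_c = 0.0405 for X ∈ (0,1): X = 0.245.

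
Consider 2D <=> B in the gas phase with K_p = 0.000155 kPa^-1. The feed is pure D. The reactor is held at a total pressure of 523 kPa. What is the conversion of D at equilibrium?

Take 1 mol D as basis and let X be its fractional conversion, so ξ = 0.5X.
At extent ξ: n_D = 1 − X; n_B = 0.5X.
n_T = Σnᵢ = 1 − 0.5X.
Mole fractions y_i = n_i/n_T; K_p = p_B / (p_D^2) with p_i = y_i·P.
Substituting and setting equal to 0.000155 kPa^-1 gives a polynomial in X; the root in (0,1) is X = 0.131.

X = 0.131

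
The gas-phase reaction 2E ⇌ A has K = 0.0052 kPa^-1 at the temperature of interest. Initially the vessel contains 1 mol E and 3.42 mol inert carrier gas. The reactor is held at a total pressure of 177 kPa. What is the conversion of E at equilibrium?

X = 0.244

Basis: 1 mol E initially; let X = conversion of E. Extent ξ = 0.5X.
Moles: n_E = 1 − X; n_A = 0.5X; n_I = 3.42 (inert).
Summing: n_T = 4.42 − 0.5X.
y_i = n_i/n_T, p_i = y_i·P. K = p_A / (p_E^2).
Substituting and setting equal to 0.0052 kPa^-1 gives a polynomial in X; the root in (0,1) is X = 0.244.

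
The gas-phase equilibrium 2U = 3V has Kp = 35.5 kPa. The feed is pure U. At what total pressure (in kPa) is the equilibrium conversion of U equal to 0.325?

P = 162 kPa

Take 1 mol U as basis and let X be its fractional conversion, so ξ = 0.5X.
Mole table: n_U = 1 − X; n_V = 1.5X.
Total moles n_T = 1 + 0.5X.
Kp = p_V^3 / (p_U^2) with p_i = (n_i/n_T)·P.
At X = 0.325: the mole-fraction product g(X) = Π y_i^ν_i = 0.2187. Since Kp = g(X)·P^{1}, P = (Kp/g)^(1/1) = (35.5/0.2187)^(1/1) = 162 kPa.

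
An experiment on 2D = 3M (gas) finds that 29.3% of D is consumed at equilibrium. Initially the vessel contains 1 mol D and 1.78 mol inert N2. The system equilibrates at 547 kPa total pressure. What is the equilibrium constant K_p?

K_p = 31.7 kPa

Take 1 mol D as basis and let X be its fractional conversion, so ξ = 0.5X.
Mole table: n_D = 1 − X; n_M = 1.5X; n_I = 1.78 (inert).
n_T = Σnᵢ = 2.78 + 0.5X.
At X = 0.293: n_D = 0.707, n_M = 0.44, n_T = 2.93.
p_i = (n_i/n_T)·P. K_p = p_M^3 / (p_D^2) = 31.7 kPa.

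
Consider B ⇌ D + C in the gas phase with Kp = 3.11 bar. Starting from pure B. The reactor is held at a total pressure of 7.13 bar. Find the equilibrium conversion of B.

Take 1 mol B as basis and let X be its fractional conversion, so ξ = X.
Moles: n_B = 1 − X; n_D = X; n_C = X.
Summing: n_T = 1 + X.
y_i = n_i/n_T, p_i = y_i·P. Kp = p_D p_C / (p_B).
Substituting and setting equal to 3.11 bar gives a polynomial in X; the root in (0,1) is X = 0.551.

X = 0.551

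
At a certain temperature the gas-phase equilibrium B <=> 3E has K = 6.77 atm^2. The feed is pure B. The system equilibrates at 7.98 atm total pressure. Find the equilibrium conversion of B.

Let X = conversion of B (basis 1 mol B); extent of reaction ξ = X.
Moles: n_B = 1 − X; n_E = 3X.
n_T = Σnᵢ = 1 + 2X.
Mole fractions y_i = n_i/n_T; K = p_E^3 / (p_B) with p_i = y_i·P.
Setting this equal to 6.77 atm^2 and taking the physical root (0 < X < 1) gives X = 0.182.

X = 0.182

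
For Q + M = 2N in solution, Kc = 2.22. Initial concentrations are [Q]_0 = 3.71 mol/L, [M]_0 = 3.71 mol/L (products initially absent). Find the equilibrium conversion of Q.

X = 0.427

Let X = conversion of Q; extent ξ = 3.71·X mol/L.
Concentrations: [Q] = 3.71 − 3.71X; [M] = 3.71 − 3.71X; [N] = 7.42X.
Kc = [N]^2 / ([Q] [M]).
Solving Kc = 2.22 for X ∈ (0,1): X = 0.427.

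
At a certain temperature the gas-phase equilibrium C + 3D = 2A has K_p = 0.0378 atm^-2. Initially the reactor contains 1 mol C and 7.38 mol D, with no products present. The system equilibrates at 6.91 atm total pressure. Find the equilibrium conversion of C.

Basis: 1 mol C initially; let X = conversion of C. Extent ξ = X.
Mole table: n_C = 1 − X; n_D = 7.38 − 3X; n_A = 2X.
n_T = Σnᵢ = 8.38 − 2X.
With p_i = (n_i/n_T)P, K_p = p_A^2 / (p_C p_D^3).
Substituting and setting equal to 0.0378 atm^-2 gives a polynomial in X; the root in (0,1) is X = 0.675.

X = 0.675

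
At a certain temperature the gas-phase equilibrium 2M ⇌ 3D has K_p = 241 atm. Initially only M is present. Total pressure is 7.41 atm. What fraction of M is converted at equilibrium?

Let X = conversion of M (basis 1 mol M); extent of reaction ξ = 0.5X.
Moles: n_M = 1 − X; n_D = 1.5X.
n_T = Σnᵢ = 1 + 0.5X.
Mole fractions y_i = n_i/n_T; K_p = p_D^3 / (p_M^2) with p_i = y_i·P.
Setting this equal to 241 atm and taking the physical root (0 < X < 1) gives X = 0.804.

X = 0.804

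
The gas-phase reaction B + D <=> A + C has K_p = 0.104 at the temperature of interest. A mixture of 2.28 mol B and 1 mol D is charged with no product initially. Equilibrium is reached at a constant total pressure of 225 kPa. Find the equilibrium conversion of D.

X = 0.358

Let X = conversion of D (basis 1 mol D); extent of reaction ξ = X.
At extent ξ: n_B = 2.28 − X; n_D = 1 − X; n_A = X; n_C = X.
Since Δν = 0, n_T = 3.28 throughout.
Mole fractions y_i = n_i/n_T; K_p = p_A p_C / (p_B p_D) with p_i = y_i·P.
Equating to 0.104 and solving on 0 < X < 1: X = 0.358.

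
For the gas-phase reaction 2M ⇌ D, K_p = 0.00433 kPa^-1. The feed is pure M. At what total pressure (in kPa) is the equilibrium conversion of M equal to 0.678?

Basis: 1 mol M initially; let X = conversion of M. Extent ξ = 0.5X.
At extent ξ: n_M = 1 − X; n_D = 0.5X.
n_T = Σnᵢ = 1 − 0.5X.
K_p = p_D / (p_M^2) with p_i = (n_i/n_T)·P.
At X = 0.678: the mole-fraction product g(X) = Π y_i^ν_i = 2.161. Since K_p = g(X)·P^{-1}, P = (g/K_p)^(1/1) = (2.161/0.00433)^(1/1) = 499 kPa.

P = 499 kPa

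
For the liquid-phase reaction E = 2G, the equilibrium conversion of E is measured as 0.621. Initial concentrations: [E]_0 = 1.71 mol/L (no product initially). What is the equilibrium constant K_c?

K_c = 6.96 mol/L

Let X = conversion of E.
Concentrations: [E] = 1.71 − 1.71X; [G] = 3.42X.
At X = 0.621: [E] = 0.648, [G] = 2.12.
K_c = [G]^2 / ([E]) = 6.96 mol/L.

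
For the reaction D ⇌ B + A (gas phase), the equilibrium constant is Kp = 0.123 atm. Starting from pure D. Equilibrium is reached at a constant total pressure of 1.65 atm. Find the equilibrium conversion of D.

X = 0.263

Basis: 1 mol D initially; let X = conversion of D. Extent ξ = X.
Mole table: n_D = 1 − X; n_B = X; n_A = X.
Summing: n_T = 1 + X.
With p_i = (n_i/n_T)P, Kp = p_B p_A / (p_D).
Setting this equal to 0.123 atm and taking the physical root (0 < X < 1) gives X = 0.263.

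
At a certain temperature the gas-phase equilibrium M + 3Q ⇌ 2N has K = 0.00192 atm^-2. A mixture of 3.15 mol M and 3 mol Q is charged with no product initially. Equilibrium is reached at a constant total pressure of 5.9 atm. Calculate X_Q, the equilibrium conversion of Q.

Let X = conversion of Q (basis 3 mol Q); extent of reaction ξ = X.
At extent ξ: n_M = 3.15 − X; n_Q = 3 − 3X; n_N = 2X.
Summing: n_T = 6.15 − 2X.
y_i = n_i/n_T, p_i = y_i·P. K = p_N^2 / (p_M p_Q^3).
Setting this equal to 0.00192 atm^-2 and taking the physical root (0 < X < 1) gives X = 0.155.

X = 0.155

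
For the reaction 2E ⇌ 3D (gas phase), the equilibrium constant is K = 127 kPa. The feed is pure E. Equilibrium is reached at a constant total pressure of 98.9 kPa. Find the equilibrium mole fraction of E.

y_E = 0.405

Let X = conversion of E (basis 1 mol E); extent of reaction ξ = 0.5X.
Moles: n_E = 1 − X; n_D = 1.5X.
n_T = Σnᵢ = 1 + 0.5X.
Mole fractions y_i = n_i/n_T; K = p_D^3 / (p_E^2) with p_i = y_i·P.
Substituting and setting equal to 127 kPa gives a polynomial in X; the root in (0,1) is X = 0.495.
Then n_E = 0.505, n_T = 1.25, so y_E = 0.405.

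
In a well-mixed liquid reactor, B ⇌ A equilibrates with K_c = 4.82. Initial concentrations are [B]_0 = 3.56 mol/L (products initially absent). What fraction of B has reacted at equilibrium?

Let X = conversion of B; extent ξ = 3.56·X mol/L.
Concentrations: [B] = 3.56 − 3.56X; [A] = 3.56X.
K_c = [A] / ([B]).
Setting equal to 4.82 and solving for X on (0,1) gives X = 0.828.

X = 0.828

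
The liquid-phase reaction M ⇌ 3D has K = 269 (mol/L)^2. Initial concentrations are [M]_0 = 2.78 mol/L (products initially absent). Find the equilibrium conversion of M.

Let X = conversion of M; extent ξ = 2.78·X mol/L.
Concentrations: [M] = 2.78 − 2.78X; [D] = 8.34X.
K = [D]^3 / ([M]).
This equals 269 at X = 0.716 (the root in 0 < X < 1).

X = 0.716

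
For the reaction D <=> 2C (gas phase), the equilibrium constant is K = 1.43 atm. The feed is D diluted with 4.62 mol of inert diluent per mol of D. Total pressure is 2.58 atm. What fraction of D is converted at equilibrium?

Take 1 mol D as basis and let X be its fractional conversion, so ξ = X.
Moles: n_D = 1 − X; n_C = 2X; n_I = 4.62 (inert).
Summing: n_T = 5.62 + X.
With p_i = (n_i/n_T)P, K = p_C^2 / (p_D).
Equating to 1.43 atm and solving on 0 < X < 1: X = 0.592.

X = 0.592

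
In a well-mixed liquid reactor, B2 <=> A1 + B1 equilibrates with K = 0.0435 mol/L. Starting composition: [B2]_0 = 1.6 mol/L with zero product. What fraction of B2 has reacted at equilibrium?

X = 0.152

Let X = conversion of B2; extent ξ = 1.6·X mol/L.
Concentrations: [B2] = 1.6 − 1.6X; [A1] = 1.6X; [B1] = 1.6X.
K = [A1] [B1] / ([B2]).
Equating to 0.0435 mol/L: the physical root is X = 0.152.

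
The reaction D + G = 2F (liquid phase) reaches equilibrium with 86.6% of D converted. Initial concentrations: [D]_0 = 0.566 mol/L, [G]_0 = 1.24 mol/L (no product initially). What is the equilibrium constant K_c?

K_c = 16.9

Let X = conversion of D.
Concentrations: [D] = 0.566 − 0.566X; [G] = 1.24 − 0.566X; [F] = 1.13X.
At X = 0.866: [D] = 0.0758, [G] = 0.75, [F] = 0.98.
K_c = [F]^2 / ([D] [G]) = 16.9.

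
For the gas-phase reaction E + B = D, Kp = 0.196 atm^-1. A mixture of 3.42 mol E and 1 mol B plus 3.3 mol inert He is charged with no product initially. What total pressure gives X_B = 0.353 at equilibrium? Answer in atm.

P = 6.69 atm

Take 1 mol B as basis and let X be its fractional conversion, so ξ = X.
Mole table: n_E = 3.42 − X; n_B = 1 − X; n_D = X; n_I = 3.3 (inert).
n_T = Σnᵢ = 7.72 − X.
Kp = p_D / (p_E p_B) with p_i = (n_i/n_T)·P.
At X = 0.353: the mole-fraction product g(X) = Π y_i^ν_i = 1.311. Since Kp = g(X)·P^{-1}, P = (g/Kp)^(1/1) = (1.311/0.196)^(1/1) = 6.69 atm.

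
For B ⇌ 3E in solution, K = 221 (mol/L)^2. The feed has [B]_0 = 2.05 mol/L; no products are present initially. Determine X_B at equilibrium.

X = 0.768

Let X = conversion of B; extent ξ = 2.05·X mol/L.
Concentrations: [B] = 2.05 − 2.05X; [E] = 6.15X.
K = [E]^3 / ([B]).
Solving K = 221 for X ∈ (0,1): X = 0.768.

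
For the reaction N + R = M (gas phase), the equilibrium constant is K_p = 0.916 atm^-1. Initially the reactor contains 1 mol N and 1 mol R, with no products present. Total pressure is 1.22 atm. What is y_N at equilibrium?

y_N = 0.407

Basis: 1 mol N initially; let X = conversion of N. Extent ξ = X.
Species balance: n_N = 1 − X; n_R = 1 − X; n_M = X.
n_T = Σnᵢ = 2 − X.
Mole fractions y_i = n_i/n_T; K_p = p_M / (p_N p_R) with p_i = y_i·P.
This yields a degree-2 equation in X; solving on (0,1), X = 0.313.
Then n_N = 0.687, n_T = 1.69, so y_N = 0.407.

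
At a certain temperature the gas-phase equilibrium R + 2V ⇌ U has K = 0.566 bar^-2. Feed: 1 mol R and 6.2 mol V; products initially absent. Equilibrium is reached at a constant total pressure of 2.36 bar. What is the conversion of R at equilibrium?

Let X = conversion of R (basis 1 mol R); extent of reaction ξ = X.
At extent ξ: n_R = 1 − X; n_V = 6.2 − 2X; n_U = X.
Total moles n_T = 7.2 − 2X.
With p_i = (n_i/n_T)P, K = p_U / (p_R p_V^2).
Setting this equal to 0.566 bar^-2 and taking the physical root (0 < X < 1) gives X = 0.684.

X = 0.684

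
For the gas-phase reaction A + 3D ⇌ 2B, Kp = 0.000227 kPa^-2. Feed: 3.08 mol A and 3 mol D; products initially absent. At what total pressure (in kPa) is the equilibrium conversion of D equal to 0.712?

Basis: 3 mol D initially; let X = conversion of D. Extent ξ = X.
Mole table: n_A = 3.08 − X; n_D = 3 − 3X; n_B = 2X.
n_T = Σnᵢ = 6.08 − 2X.
Kp = p_B^2 / (p_A p_D^3) with p_i = (n_i/n_T)·P.
At X = 0.712: the mole-fraction product g(X) = Π y_i^ν_i = 28.78. Since Kp = g(X)·P^{-2}, P = (g/Kp)^(1/2) = (28.78/0.000227)^(1/2) = 356 kPa.

P = 356 kPa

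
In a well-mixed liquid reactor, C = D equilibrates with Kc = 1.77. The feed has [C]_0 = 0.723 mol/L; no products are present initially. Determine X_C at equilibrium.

X = 0.639

Let X = conversion of C; extent ξ = 0.723·X mol/L.
Concentrations: [C] = 0.723 − 0.723X; [D] = 0.723X.
Kc = [D] / ([C]).
Setting equal to 1.77 and solving for X on (0,1) gives X = 0.639.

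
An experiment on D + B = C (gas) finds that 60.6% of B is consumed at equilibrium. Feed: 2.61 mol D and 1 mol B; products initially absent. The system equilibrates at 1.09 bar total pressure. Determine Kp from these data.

Take 1 mol B as basis and let X be its fractional conversion, so ξ = X.
Mole table: n_D = 2.61 − X; n_B = 1 − X; n_C = X.
Summing: n_T = 3.61 − X.
At X = 0.606: n_D = 2, n_B = 0.394, n_C = 0.606, n_T = 3.
p_i = (n_i/n_T)·P. Kp = p_C / (p_D p_B) = 2.12 bar^-1.

Kp = 2.12 bar^-1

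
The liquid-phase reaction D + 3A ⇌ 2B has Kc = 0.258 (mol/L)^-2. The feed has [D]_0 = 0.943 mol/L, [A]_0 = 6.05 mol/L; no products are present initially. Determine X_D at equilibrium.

X = 0.815

Let X = conversion of D; extent ξ = 0.943·X mol/L.
Concentrations: [D] = 0.943 − 0.943X; [A] = 6.05 − 2.83X; [B] = 1.89X.
Kc = [B]^2 / ([D] [A]^3).
Setting equal to 0.258 and solving for X on (0,1) gives X = 0.815.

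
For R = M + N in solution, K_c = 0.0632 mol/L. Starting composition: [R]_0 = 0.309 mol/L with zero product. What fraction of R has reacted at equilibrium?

X = 0.361

Let X = conversion of R; extent ξ = 0.309·X mol/L.
Concentrations: [R] = 0.309 − 0.309X; [M] = 0.309X; [N] = 0.309X.
K_c = [M] [N] / ([R]).
Setting equal to 0.0632 and solving for X on (0,1) gives X = 0.361.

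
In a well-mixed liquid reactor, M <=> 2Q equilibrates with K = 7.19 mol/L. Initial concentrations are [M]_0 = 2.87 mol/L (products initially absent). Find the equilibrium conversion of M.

Let X = conversion of M; extent ξ = 2.87·X mol/L.
Concentrations: [M] = 2.87 − 2.87X; [Q] = 5.74X.
K = [Q]^2 / ([M]).
Solving K = 7.19 for X ∈ (0,1): X = 0.538.

X = 0.538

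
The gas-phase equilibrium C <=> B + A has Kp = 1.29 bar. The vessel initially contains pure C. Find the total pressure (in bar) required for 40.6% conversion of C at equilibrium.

Let X = conversion of C (basis 1 mol C); extent of reaction ξ = X.
Species balance: n_C = 1 − X; n_B = X; n_A = X.
Summing: n_T = 1 + X.
Kp = p_B p_A / (p_C) with p_i = (n_i/n_T)·P.
At X = 0.406: the mole-fraction product g(X) = Π y_i^ν_i = 0.1974. Since Kp = g(X)·P^{1}, P = (Kp/g)^(1/1) = (1.29/0.1974)^(1/1) = 6.54 bar.

P = 6.54 bar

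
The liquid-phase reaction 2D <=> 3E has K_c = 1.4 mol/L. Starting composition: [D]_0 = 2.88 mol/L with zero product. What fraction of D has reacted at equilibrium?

X = 0.381

Let X = conversion of D; extent ξ = 2.88X/2 mol/L.
Concentrations: [D] = 2.88 − 2.88X; [E] = 4.32X.
K_c = [E]^3 / ([D]^2).
Equating to 1.4 mol/L: the physical root is X = 0.381.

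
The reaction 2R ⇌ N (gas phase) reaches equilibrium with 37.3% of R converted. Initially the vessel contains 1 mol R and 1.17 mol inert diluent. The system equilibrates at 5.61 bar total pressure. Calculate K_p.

Let X = conversion of R (basis 1 mol R); extent of reaction ξ = 0.5X.
Moles: n_R = 1 − X; n_N = 0.5X; n_I = 1.17 (inert).
Total moles n_T = 2.17 − 0.5X.
At X = 0.373: n_R = 0.627, n_N = 0.186, n_T = 1.98.
p_i = (n_i/n_T)·P. K_p = p_N / (p_R^2) = 0.168 bar^-1.

K_p = 0.168 bar^-1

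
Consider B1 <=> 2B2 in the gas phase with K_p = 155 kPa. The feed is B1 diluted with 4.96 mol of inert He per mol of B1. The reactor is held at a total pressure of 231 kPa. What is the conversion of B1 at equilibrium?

Let X = conversion of B1 (basis 1 mol B1); extent of reaction ξ = X.
Mole table: n_B1 = 1 − X; n_B2 = 2X; n_I = 4.96 (inert).
n_T = Σnᵢ = 5.96 + X.
Mole fractions y_i = n_i/n_T; K_p = p_B2^2 / (p_B1) with p_i = y_i·P.
Setting this equal to 155 kPa and taking the physical root (0 < X < 1) gives X = 0.635.

X = 0.635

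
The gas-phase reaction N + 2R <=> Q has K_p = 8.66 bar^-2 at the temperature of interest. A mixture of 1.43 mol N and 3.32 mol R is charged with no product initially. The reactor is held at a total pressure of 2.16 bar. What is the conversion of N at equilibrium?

Take 1.43 mol N as basis and let X be its fractional conversion, so ξ = 1.43X.
At extent ξ: n_N = 1.43 − 1.43X; n_R = 3.32 − 2.86X; n_Q = 1.43X.
Total moles n_T = 4.75 − 2.86X.
y_i = n_i/n_T, p_i = y_i·P. K_p = p_Q / (p_N p_R^2).
Substituting and setting equal to 8.66 bar^-2 gives a polynomial in X; the root in (0,1) is X = 0.854.

X = 0.854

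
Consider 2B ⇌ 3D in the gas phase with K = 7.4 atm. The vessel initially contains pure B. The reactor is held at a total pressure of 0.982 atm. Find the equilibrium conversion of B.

X = 0.677

Basis: 1 mol B initially; let X = conversion of B. Extent ξ = 0.5X.
Mole table: n_B = 1 − X; n_D = 1.5X.
Total moles n_T = 1 + 0.5X.
With p_i = (n_i/n_T)P, K = p_D^3 / (p_B^2).
Setting this equal to 7.4 atm and taking the physical root (0 < X < 1) gives X = 0.677.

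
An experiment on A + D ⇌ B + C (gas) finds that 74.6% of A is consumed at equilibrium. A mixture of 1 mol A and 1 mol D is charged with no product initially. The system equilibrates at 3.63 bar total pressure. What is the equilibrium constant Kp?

Take 1 mol A as basis and let X be its fractional conversion, so ξ = X.
Moles: n_A = 1 − X; n_D = 1 − X; n_B = X; n_C = X.
n_T stays at 2 (no change in mole number).
At X = 0.746: n_A = 0.254, n_D = 0.254, n_B = 0.746, n_C = 0.746, n_T = 2.
p_i = (n_i/n_T)·P. Kp = p_B p_C / (p_A p_D) = 8.63.

Kp = 8.63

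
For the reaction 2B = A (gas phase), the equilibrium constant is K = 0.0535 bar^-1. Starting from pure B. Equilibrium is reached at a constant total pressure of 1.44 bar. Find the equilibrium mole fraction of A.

Take 1 mol B as basis and let X be its fractional conversion, so ξ = 0.5X.
At extent ξ: n_B = 1 − X; n_A = 0.5X.
Total moles n_T = 1 − 0.5X.
With p_i = (n_i/n_T)P, K = p_A / (p_B^2).
Substituting and setting equal to 0.0535 bar^-1 gives a polynomial in X; the root in (0,1) is X = 0.126.
Then n_A = 0.0628, n_T = 0.937, so y_A = 0.067.

y_A = 0.067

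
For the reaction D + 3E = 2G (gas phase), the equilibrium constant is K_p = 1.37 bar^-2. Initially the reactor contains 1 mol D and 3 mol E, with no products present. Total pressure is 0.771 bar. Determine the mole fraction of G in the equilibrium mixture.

Let X = conversion of D (basis 1 mol D); extent of reaction ξ = X.
Species balance: n_D = 1 − X; n_E = 3 − 3X; n_G = 2X.
Summing: n_T = 4 − 2X.
With p_i = (n_i/n_T)P, K_p = p_G^2 / (p_D p_E^3).
Substituting and setting equal to 1.37 bar^-2 gives a polynomial in X; the root in (0,1) is X = 0.322.
Then n_G = 0.643, n_T = 3.36, so y_G = 0.192.

y_G = 0.192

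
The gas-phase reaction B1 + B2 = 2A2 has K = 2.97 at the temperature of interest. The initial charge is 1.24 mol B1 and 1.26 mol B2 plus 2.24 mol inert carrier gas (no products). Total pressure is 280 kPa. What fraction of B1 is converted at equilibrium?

Let X = conversion of B1 (basis 1.24 mol B1); extent of reaction ξ = 1.24X.
Moles: n_B1 = 1.24 − 1.24X; n_B2 = 1.26 − 1.24X; n_A2 = 2.48X; n_I = 2.24 (inert).
Since Δν = 0, n_T = 4.74 throughout.
With p_i = (n_i/n_T)P, K = p_A2^2 / (p_B1 p_B2).
Substituting and setting equal to 2.97 gives a polynomial in X; the root in (0,1) is X = 0.467.

X = 0.467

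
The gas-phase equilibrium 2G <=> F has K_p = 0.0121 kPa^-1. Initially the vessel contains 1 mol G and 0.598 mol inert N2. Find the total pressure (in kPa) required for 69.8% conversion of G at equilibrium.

Take 1 mol G as basis and let X be its fractional conversion, so ξ = 0.5X.
Mole table: n_G = 1 − X; n_F = 0.5X; n_I = 0.598 (inert).
Total moles n_T = 1.6 − 0.5X.
K_p = p_F / (p_G^2) with p_i = (n_i/n_T)·P.
At X = 0.698: the mole-fraction product g(X) = Π y_i^ν_i = 4.779. Since K_p = g(X)·P^{-1}, P = (g/K_p)^(1/1) = (4.779/0.0121)^(1/1) = 395 kPa.

P = 395 kPa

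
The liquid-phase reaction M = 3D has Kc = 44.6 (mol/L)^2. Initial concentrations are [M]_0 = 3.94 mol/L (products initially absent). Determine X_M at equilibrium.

X = 0.400

Let X = conversion of M; extent ξ = 3.94·X mol/L.
Concentrations: [M] = 3.94 − 3.94X; [D] = 11.8X.
Kc = [D]^3 / ([M]).
Equating to 44.6 (mol/L)^2: the physical root is X = 0.400.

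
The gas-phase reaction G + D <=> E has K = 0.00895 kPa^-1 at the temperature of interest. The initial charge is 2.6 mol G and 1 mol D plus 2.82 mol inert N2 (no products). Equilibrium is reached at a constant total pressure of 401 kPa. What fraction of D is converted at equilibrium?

Basis: 1 mol D initially; let X = conversion of D. Extent ξ = X.
Moles: n_G = 2.6 − X; n_D = 1 − X; n_E = X; n_I = 2.82 (inert).
n_T = Σnᵢ = 6.42 − X.
With p_i = (n_i/n_T)P, K = p_E / (p_G p_D).
This yields a degree-2 equation in X; solving on (0,1), X = 0.556.

X = 0.556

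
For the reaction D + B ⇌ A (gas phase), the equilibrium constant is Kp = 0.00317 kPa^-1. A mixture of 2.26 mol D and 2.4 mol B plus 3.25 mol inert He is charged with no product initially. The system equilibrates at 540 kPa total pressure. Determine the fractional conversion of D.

X = 0.291

Basis: 2.26 mol D initially; let X = conversion of D. Extent ξ = 2.26X.
Moles: n_D = 2.26 − 2.26X; n_B = 2.4 − 2.26X; n_A = 2.26X; n_I = 3.25 (inert).
Summing: n_T = 7.91 − 2.26X.
With p_i = (n_i/n_T)P, Kp = p_A / (p_D p_B).
Substituting and setting equal to 0.00317 kPa^-1 gives a polynomial in X; the root in (0,1) is X = 0.291.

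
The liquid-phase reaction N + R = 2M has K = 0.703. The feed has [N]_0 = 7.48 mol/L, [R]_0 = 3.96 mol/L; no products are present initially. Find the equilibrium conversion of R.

Let X = conversion of R; extent ξ = 3.96·X mol/L.
Concentrations: [N] = 7.48 − 3.96X; [R] = 3.96 − 3.96X; [M] = 7.92X.
K = [M]^2 / ([N] [R]).
Solving K = 0.703 for X ∈ (0,1): X = 0.397.

X = 0.397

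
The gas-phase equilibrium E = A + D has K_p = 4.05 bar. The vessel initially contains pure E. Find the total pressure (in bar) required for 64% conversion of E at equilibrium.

Take 1 mol E as basis and let X be its fractional conversion, so ξ = X.
At extent ξ: n_E = 1 − X; n_A = X; n_D = X.
Total moles n_T = 1 + X.
K_p = p_A p_D / (p_E) with p_i = (n_i/n_T)·P.
At X = 0.64: the mole-fraction product g(X) = Π y_i^ν_i = 0.6938. Since K_p = g(X)·P^{1}, P = (K_p/g)^(1/1) = (4.05/0.6938)^(1/1) = 5.84 bar.

P = 5.84 bar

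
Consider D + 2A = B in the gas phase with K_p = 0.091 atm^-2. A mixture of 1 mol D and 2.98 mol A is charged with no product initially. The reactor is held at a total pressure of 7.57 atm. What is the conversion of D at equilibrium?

X = 0.668

Let X = conversion of D (basis 1 mol D); extent of reaction ξ = X.
At extent ξ: n_D = 1 − X; n_A = 2.98 − 2X; n_B = X.
n_T = Σnᵢ = 3.98 − 2X.
With p_i = (n_i/n_T)P, K_p = p_B / (p_D p_A^2).
Equating to 0.091 atm^-2 and solving on 0 < X < 1: X = 0.668.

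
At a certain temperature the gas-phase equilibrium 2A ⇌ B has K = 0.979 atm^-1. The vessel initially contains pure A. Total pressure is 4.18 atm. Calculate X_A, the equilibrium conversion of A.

X = 0.760

Basis: 1 mol A initially; let X = conversion of A. Extent ξ = 0.5X.
Species balance: n_A = 1 − X; n_B = 0.5X.
Summing: n_T = 1 − 0.5X.
With p_i = (n_i/n_T)P, K = p_B / (p_A^2).
Substituting and setting equal to 0.979 atm^-1 gives a polynomial in X; the root in (0,1) is X = 0.760.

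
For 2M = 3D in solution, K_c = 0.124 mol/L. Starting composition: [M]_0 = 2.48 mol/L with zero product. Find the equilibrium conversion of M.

X = 0.210

Let X = conversion of M; extent ξ = 2.48X/2 mol/L.
Concentrations: [M] = 2.48 − 2.48X; [D] = 3.72X.
K_c = [D]^3 / ([M]^2).
This equals 0.124 at X = 0.210 (the root in 0 < X < 1).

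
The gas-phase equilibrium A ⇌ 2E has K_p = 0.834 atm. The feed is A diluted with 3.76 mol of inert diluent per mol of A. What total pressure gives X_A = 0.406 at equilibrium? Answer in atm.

P = 3.88 atm

Basis: 1 mol A initially; let X = conversion of A. Extent ξ = X.
Moles: n_A = 1 − X; n_E = 2X; n_I = 3.76 (inert).
Total moles n_T = 4.76 + X.
K_p = p_E^2 / (p_A) with p_i = (n_i/n_T)·P.
At X = 0.406: the mole-fraction product g(X) = Π y_i^ν_i = 0.2149. Since K_p = g(X)·P^{1}, P = (K_p/g)^(1/1) = (0.834/0.2149)^(1/1) = 3.88 atm.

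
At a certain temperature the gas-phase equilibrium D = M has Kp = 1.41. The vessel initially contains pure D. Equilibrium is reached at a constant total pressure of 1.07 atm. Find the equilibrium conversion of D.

Basis: 1 mol D initially; let X = conversion of D. Extent ξ = X.
At extent ξ: n_D = 1 − X; n_M = X.
n_T stays at 1 (no change in mole number).
y_i = n_i/n_T, p_i = y_i·P. Kp = p_M / (p_D).
This yields a degree-1 equation in X; solving on (0,1), X = 0.585.

X = 0.585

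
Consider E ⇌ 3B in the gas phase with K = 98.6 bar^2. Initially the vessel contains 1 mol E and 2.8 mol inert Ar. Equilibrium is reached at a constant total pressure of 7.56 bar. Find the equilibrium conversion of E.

X = 0.758

Take 1 mol E as basis and let X be its fractional conversion, so ξ = X.
Mole table: n_E = 1 − X; n_B = 3X; n_I = 2.8 (inert).
Total moles n_T = 3.8 + 2X.
With p_i = (n_i/n_T)P, K = p_B^3 / (p_E).
Setting this equal to 98.6 bar^2 and taking the physical root (0 < X < 1) gives X = 0.758.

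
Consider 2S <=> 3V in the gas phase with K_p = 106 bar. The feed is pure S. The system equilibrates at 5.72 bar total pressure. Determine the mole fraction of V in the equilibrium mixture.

Take 1 mol S as basis and let X be its fractional conversion, so ξ = 0.5X.
Mole table: n_S = 1 − X; n_V = 1.5X.
n_T = Σnᵢ = 1 + 0.5X.
y_i = n_i/n_T, p_i = y_i·P. K_p = p_V^3 / (p_S^2).
This yields a degree-3 equation in X; solving on (0,1), X = 0.760.
Then n_V = 1.14, n_T = 1.38, so y_V = 0.826.

y_V = 0.826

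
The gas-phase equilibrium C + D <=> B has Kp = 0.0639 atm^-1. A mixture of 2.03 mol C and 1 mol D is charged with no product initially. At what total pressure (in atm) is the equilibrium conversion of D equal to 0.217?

Let X = conversion of D (basis 1 mol D); extent of reaction ξ = X.
Species balance: n_C = 2.03 − X; n_D = 1 − X; n_B = X.
Total moles n_T = 3.03 − X.
Kp = p_B / (p_C p_D) with p_i = (n_i/n_T)·P.
At X = 0.217: the mole-fraction product g(X) = Π y_i^ν_i = 0.43. Since Kp = g(X)·P^{-1}, P = (g/Kp)^(1/1) = (0.43/0.0639)^(1/1) = 6.73 atm.

P = 6.73 atm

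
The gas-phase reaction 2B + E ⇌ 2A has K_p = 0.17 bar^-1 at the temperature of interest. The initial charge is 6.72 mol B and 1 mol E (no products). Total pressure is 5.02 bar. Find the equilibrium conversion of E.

X = 0.602

Take 1 mol E as basis and let X be its fractional conversion, so ξ = X.
At extent ξ: n_B = 6.72 − 2X; n_E = 1 − X; n_A = 2X.
n_T = Σnᵢ = 7.72 − X.
y_i = n_i/n_T, p_i = y_i·P. K_p = p_A^2 / (p_B^2 p_E).
This yields a degree-3 equation in X; solving on (0,1), X = 0.602.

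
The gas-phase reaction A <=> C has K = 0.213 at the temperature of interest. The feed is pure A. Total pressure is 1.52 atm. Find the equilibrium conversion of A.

Take 1 mol A as basis and let X be its fractional conversion, so ξ = X.
Moles: n_A = 1 − X; n_C = X.
n_T stays at 1 (no change in mole number).
y_i = n_i/n_T, p_i = y_i·P. K = p_C / (p_A).
This yields a degree-1 equation in X; solving on (0,1), X = 0.176.

X = 0.176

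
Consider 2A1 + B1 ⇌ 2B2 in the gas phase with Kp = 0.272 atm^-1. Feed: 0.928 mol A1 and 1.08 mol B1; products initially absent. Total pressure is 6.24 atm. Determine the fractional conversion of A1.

X = 0.475

Take 0.928 mol A1 as basis and let X be its fractional conversion, so ξ = 0.464X.
At extent ξ: n_A1 = 0.928 − 0.928X; n_B1 = 1.08 − 0.464X; n_B2 = 0.928X.
n_T = Σnᵢ = 2.01 − 0.464X.
y_i = n_i/n_T, p_i = y_i·P. Kp = p_B2^2 / (p_A1^2 p_B1).
Equating to 0.272 atm^-1 and solving on 0 < X < 1: X = 0.475.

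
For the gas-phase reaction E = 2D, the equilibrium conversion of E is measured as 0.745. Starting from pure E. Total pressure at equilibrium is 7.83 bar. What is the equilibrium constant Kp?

Kp = 39.1 bar

Let X = conversion of E (basis 1 mol E); extent of reaction ξ = X.
Moles: n_E = 1 − X; n_D = 2X.
Summing: n_T = 1 + X.
At X = 0.745: n_E = 0.255, n_D = 1.49, n_T = 1.75.
p_i = (n_i/n_T)·P. Kp = p_D^2 / (p_E) = 39.1 bar.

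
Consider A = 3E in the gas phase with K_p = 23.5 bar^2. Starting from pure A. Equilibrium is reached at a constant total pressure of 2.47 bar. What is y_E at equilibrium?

y_E = 0.844

Let X = conversion of A (basis 1 mol A); extent of reaction ξ = X.
Species balance: n_A = 1 − X; n_E = 3X.
n_T = Σnᵢ = 1 + 2X.
With p_i = (n_i/n_T)P, K_p = p_E^3 / (p_A).
Substituting and setting equal to 23.5 bar^2 gives a polynomial in X; the root in (0,1) is X = 0.643.
Then n_E = 1.93, n_T = 2.29, so y_E = 0.844.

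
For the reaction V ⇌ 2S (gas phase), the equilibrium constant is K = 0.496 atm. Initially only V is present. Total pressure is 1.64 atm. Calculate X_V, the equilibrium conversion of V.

Basis: 1 mol V initially; let X = conversion of V. Extent ξ = X.
Mole table: n_V = 1 − X; n_S = 2X.
Summing: n_T = 1 + X.
With p_i = (n_i/n_T)P, K = p_S^2 / (p_V).
Substituting and setting equal to 0.496 atm gives a polynomial in X; the root in (0,1) is X = 0.265.

X = 0.265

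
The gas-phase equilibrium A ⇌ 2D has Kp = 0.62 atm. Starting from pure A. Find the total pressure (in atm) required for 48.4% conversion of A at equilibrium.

P = 0.507 atm

Take 1 mol A as basis and let X be its fractional conversion, so ξ = X.
At extent ξ: n_A = 1 − X; n_D = 2X.
Summing: n_T = 1 + X.
Kp = p_D^2 / (p_A) with p_i = (n_i/n_T)·P.
At X = 0.484: the mole-fraction product g(X) = Π y_i^ν_i = 1.224. Since Kp = g(X)·P^{1}, P = (Kp/g)^(1/1) = (0.62/1.224)^(1/1) = 0.507 atm.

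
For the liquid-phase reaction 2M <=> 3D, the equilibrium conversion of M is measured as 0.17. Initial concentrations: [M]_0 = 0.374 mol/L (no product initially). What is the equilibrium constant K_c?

K_c = 0.009 mol/L

Let X = conversion of M.
Concentrations: [M] = 0.374 − 0.374X; [D] = 0.561X.
At X = 0.17: [M] = 0.31, [D] = 0.0954.
K_c = [D]^3 / ([M]^2) = 0.009 mol/L.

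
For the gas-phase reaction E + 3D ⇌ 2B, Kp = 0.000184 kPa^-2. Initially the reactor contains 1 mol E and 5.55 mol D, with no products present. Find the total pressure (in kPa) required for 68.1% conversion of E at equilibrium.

Let X = conversion of E (basis 1 mol E); extent of reaction ξ = X.
At extent ξ: n_E = 1 − X; n_D = 5.55 − 3X; n_B = 2X.
Summing: n_T = 6.55 − 2X.
Kp = p_B^2 / (p_E p_D^3) with p_i = (n_i/n_T)·P.
At X = 0.681: the mole-fraction product g(X) = Π y_i^ν_i = 3.629. Since Kp = g(X)·P^{-2}, P = (g/Kp)^(1/2) = (3.629/0.000184)^(1/2) = 140 kPa.

P = 140 kPa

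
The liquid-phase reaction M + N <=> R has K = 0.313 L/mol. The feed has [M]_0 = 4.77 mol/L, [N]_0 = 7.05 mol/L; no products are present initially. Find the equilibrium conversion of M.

Let X = conversion of M; extent ξ = 4.77·X mol/L.
Concentrations: [M] = 4.77 − 4.77X; [N] = 7.05 − 4.77X; [R] = 4.77X.
K = [R] / ([M] [N]).
Equating to 0.313 L/mol: the physical root is X = 0.574.

X = 0.574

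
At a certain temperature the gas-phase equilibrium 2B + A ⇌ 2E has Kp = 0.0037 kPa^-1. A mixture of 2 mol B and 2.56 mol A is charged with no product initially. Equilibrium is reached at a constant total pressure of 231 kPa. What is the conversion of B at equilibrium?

X = 0.400

Let X = conversion of B (basis 2 mol B); extent of reaction ξ = X.
At extent ξ: n_B = 2 − 2X; n_A = 2.56 − X; n_E = 2X.
n_T = Σnᵢ = 4.56 − X.
y_i = n_i/n_T, p_i = y_i·P. Kp = p_E^2 / (p_B^2 p_A).
Setting this equal to 0.0037 kPa^-1 and taking the physical root (0 < X < 1) gives X = 0.400.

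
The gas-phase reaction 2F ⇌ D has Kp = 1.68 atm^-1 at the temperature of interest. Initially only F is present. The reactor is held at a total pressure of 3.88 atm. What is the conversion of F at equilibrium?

X = 0.808

Basis: 1 mol F initially; let X = conversion of F. Extent ξ = 0.5X.
Mole table: n_F = 1 − X; n_D = 0.5X.
Summing: n_T = 1 − 0.5X.
With p_i = (n_i/n_T)P, Kp = p_D / (p_F^2).
This yields a degree-2 equation in X; solving on (0,1), X = 0.808.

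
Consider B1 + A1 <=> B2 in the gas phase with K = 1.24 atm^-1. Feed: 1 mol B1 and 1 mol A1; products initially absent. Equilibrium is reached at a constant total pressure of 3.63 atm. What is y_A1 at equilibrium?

y_A1 = 0.299

Basis: 1 mol B1 initially; let X = conversion of B1. Extent ξ = X.
At extent ξ: n_B1 = 1 − X; n_A1 = 1 − X; n_B2 = X.
Summing: n_T = 2 − X.
With p_i = (n_i/n_T)P, K = p_B2 / (p_B1 p_A1).
Setting this equal to 1.24 atm^-1 and taking the physical root (0 < X < 1) gives X = 0.574.
Then n_A1 = 0.426, n_T = 1.43, so y_A1 = 0.299.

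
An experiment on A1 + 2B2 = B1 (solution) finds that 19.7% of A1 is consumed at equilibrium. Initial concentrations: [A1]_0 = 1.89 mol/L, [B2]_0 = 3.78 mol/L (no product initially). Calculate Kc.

Let X = conversion of A1.
Concentrations: [A1] = 1.89 − 1.89X; [B2] = 3.78 − 3.78X; [B1] = 1.89X.
At X = 0.197: [A1] = 1.52, [B2] = 3.04, [B1] = 0.372.
Kc = [B1] / ([A1] [B2]^2) = 0.0266 (mol/L)^-2.

Kc = 0.0266 (mol/L)^-2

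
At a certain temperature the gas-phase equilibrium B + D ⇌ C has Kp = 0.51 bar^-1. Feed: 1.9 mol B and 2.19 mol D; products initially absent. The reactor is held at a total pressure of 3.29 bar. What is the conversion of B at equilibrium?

Take 1.9 mol B as basis and let X be its fractional conversion, so ξ = 1.9X.
Mole table: n_B = 1.9 − 1.9X; n_D = 2.19 − 1.9X; n_C = 1.9X.
Summing: n_T = 4.09 − 1.9X.
y_i = n_i/n_T, p_i = y_i·P. Kp = p_C / (p_B p_D).
Setting this equal to 0.51 bar^-1 and taking the physical root (0 < X < 1) gives X = 0.416.

X = 0.416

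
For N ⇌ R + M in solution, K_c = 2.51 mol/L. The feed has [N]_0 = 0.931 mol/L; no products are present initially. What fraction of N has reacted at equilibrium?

X = 0.776

Let X = conversion of N; extent ξ = 0.931·X mol/L.
Concentrations: [N] = 0.931 − 0.931X; [R] = 0.931X; [M] = 0.931X.
K_c = [R] [M] / ([N]).
Setting equal to 2.51 and solving for X on (0,1) gives X = 0.776.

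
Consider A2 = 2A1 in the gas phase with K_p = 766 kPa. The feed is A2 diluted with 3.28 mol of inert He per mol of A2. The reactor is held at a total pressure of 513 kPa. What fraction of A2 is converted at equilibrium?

Take 1 mol A2 as basis and let X be its fractional conversion, so ξ = X.
Species balance: n_A2 = 1 − X; n_A1 = 2X; n_I = 3.28 (inert).
Summing: n_T = 4.28 + X.
y_i = n_i/n_T, p_i = y_i·P. K_p = p_A1^2 / (p_A2).
Setting this equal to 766 kPa and taking the physical root (0 < X < 1) gives X = 0.721.

X = 0.721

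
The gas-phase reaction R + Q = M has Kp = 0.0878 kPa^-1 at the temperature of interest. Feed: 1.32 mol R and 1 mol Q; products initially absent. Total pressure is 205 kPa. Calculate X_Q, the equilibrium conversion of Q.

Basis: 1 mol Q initially; let X = conversion of Q. Extent ξ = X.
Mole table: n_R = 1.32 − X; n_Q = 1 − X; n_M = X.
n_T = Σnᵢ = 2.32 − X.
y_i = n_i/n_T, p_i = y_i·P. Kp = p_M / (p_R p_Q).
Equating to 0.0878 kPa^-1 and solving on 0 < X < 1: X = 0.852.

X = 0.852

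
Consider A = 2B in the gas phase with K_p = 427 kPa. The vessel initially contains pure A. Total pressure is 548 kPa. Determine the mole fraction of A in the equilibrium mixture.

y_A = 0.425

Basis: 1 mol A initially; let X = conversion of A. Extent ξ = X.
At extent ξ: n_A = 1 − X; n_B = 2X.
n_T = Σnᵢ = 1 + X.
y_i = n_i/n_T, p_i = y_i·P. K_p = p_B^2 / (p_A).
This yields a degree-2 equation in X; solving on (0,1), X = 0.404.
Then n_A = 0.596, n_T = 1.4, so y_A = 0.425.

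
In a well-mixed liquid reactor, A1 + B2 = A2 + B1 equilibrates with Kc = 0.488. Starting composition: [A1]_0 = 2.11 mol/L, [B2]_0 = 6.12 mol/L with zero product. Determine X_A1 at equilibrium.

X = 0.635

Let X = conversion of A1; extent ξ = 2.11·X mol/L.
Concentrations: [A1] = 2.11 − 2.11X; [B2] = 6.12 − 2.11X; [A2] = 2.11X; [B1] = 2.11X.
Kc = [A2] [B1] / ([A1] [B2]).
Equating to 0.488: the physical root is X = 0.635.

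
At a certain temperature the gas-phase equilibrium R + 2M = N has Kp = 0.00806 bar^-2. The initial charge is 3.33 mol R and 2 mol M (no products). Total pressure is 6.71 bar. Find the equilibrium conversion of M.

X = 0.135

Basis: 2 mol M initially; let X = conversion of M. Extent ξ = X.
At extent ξ: n_R = 3.33 − X; n_M = 2 − 2X; n_N = X.
n_T = Σnᵢ = 5.33 − 2X.
With p_i = (n_i/n_T)P, Kp = p_N / (p_R p_M^2).
Substituting and setting equal to 0.00806 bar^-2 gives a polynomial in X; the root in (0,1) is X = 0.135.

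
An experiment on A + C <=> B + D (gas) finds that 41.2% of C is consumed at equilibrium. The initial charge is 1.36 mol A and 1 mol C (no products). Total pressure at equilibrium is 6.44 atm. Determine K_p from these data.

K_p = 0.305

Let X = conversion of C (basis 1 mol C); extent of reaction ξ = X.
Species balance: n_A = 1.36 − X; n_C = 1 − X; n_B = X; n_D = X.
n_T stays at 2.36 (no change in mole number).
At X = 0.412: n_A = 0.948, n_C = 0.588, n_B = 0.412, n_D = 0.412, n_T = 2.36.
p_i = (n_i/n_T)·P. K_p = p_B p_D / (p_A p_C) = 0.305.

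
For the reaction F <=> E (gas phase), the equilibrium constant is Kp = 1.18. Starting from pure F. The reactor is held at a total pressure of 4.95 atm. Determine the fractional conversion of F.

Let X = conversion of F (basis 1 mol F); extent of reaction ξ = X.
Mole table: n_F = 1 − X; n_E = X.
Since Δν = 0, n_T = 1 throughout.
With p_i = (n_i/n_T)P, Kp = p_E / (p_F).
Setting this equal to 1.18 and taking the physical root (0 < X < 1) gives X = 0.541.

X = 0.541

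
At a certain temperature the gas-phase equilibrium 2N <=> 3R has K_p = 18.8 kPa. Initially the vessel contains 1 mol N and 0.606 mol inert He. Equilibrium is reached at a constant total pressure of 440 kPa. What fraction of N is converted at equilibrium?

Let X = conversion of N (basis 1 mol N); extent of reaction ξ = 0.5X.
At extent ξ: n_N = 1 − X; n_R = 1.5X; n_I = 0.606 (inert).
Total moles n_T = 1.61 + 0.5X.
Mole fractions y_i = n_i/n_T; K_p = p_R^3 / (p_N^2) with p_i = y_i·P.
This yields a degree-3 equation in X; solving on (0,1), X = 0.234.

X = 0.234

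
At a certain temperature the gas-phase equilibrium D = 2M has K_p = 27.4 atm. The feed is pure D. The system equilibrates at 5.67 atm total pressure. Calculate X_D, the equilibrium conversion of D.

Let X = conversion of D (basis 1 mol D); extent of reaction ξ = X.
Mole table: n_D = 1 − X; n_M = 2X.
Summing: n_T = 1 + X.
y_i = n_i/n_T, p_i = y_i·P. K_p = p_M^2 / (p_D).
Equating to 27.4 atm and solving on 0 < X < 1: X = 0.740.

X = 0.740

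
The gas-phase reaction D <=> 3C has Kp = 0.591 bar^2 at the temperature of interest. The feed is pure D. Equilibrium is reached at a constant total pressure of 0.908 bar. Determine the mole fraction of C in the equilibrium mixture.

Let X = conversion of D (basis 1 mol D); extent of reaction ξ = X.
Moles: n_D = 1 − X; n_C = 3X.
Summing: n_T = 1 + 2X.
With p_i = (n_i/n_T)P, Kp = p_C^3 / (p_D).
Setting this equal to 0.591 bar^2 and taking the physical root (0 < X < 1) gives X = 0.370.
Then n_C = 1.11, n_T = 1.74, so y_C = 0.638.

y_C = 0.638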